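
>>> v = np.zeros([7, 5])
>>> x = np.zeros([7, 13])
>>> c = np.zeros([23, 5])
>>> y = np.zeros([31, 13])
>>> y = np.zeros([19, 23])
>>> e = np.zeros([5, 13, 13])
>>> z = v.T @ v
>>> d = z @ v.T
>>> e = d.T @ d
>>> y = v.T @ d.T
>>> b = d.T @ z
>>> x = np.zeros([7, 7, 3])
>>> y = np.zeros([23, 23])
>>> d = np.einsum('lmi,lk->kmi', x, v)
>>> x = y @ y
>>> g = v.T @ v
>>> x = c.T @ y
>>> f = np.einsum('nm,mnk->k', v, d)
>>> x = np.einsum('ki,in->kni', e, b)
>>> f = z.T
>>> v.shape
(7, 5)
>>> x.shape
(7, 5, 7)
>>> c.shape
(23, 5)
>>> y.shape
(23, 23)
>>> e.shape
(7, 7)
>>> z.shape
(5, 5)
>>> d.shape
(5, 7, 3)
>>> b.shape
(7, 5)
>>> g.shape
(5, 5)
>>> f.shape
(5, 5)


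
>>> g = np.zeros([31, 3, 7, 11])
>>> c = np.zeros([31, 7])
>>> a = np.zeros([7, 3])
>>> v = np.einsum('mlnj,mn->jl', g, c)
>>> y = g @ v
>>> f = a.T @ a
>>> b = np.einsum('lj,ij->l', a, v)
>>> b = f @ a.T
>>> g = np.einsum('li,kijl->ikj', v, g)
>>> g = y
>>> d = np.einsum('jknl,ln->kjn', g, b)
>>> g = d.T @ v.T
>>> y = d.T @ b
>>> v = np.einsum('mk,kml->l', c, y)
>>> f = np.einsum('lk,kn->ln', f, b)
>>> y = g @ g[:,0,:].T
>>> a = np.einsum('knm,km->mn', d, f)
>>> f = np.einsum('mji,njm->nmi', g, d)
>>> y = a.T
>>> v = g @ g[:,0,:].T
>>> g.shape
(7, 31, 11)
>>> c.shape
(31, 7)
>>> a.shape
(7, 31)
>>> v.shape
(7, 31, 7)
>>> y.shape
(31, 7)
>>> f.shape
(3, 7, 11)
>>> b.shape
(3, 7)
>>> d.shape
(3, 31, 7)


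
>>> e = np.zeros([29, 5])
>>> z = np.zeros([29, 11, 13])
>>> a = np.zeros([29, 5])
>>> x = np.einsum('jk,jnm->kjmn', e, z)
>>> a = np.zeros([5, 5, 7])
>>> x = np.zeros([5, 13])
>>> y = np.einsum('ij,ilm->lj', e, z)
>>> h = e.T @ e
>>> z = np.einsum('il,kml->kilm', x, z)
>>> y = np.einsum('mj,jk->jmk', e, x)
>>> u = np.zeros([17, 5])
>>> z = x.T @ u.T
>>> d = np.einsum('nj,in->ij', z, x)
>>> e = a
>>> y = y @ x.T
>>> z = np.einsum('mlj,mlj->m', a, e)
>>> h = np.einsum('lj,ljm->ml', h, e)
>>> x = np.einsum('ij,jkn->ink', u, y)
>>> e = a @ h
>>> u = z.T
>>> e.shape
(5, 5, 5)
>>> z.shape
(5,)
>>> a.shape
(5, 5, 7)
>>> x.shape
(17, 5, 29)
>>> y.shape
(5, 29, 5)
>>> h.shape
(7, 5)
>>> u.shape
(5,)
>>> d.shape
(5, 17)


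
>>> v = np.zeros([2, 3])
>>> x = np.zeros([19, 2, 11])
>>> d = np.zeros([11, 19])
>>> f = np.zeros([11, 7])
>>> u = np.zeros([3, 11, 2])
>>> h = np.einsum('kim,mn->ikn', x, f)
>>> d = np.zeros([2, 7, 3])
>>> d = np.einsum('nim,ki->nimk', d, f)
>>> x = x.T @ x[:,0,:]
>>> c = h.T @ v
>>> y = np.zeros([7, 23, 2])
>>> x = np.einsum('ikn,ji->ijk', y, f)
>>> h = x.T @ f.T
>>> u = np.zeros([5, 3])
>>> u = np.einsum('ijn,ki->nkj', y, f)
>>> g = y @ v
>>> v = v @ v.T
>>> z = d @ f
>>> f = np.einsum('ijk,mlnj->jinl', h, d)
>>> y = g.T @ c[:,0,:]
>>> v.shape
(2, 2)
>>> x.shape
(7, 11, 23)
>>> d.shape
(2, 7, 3, 11)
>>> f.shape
(11, 23, 3, 7)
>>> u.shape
(2, 11, 23)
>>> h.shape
(23, 11, 11)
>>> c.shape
(7, 19, 3)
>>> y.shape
(3, 23, 3)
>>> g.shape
(7, 23, 3)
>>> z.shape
(2, 7, 3, 7)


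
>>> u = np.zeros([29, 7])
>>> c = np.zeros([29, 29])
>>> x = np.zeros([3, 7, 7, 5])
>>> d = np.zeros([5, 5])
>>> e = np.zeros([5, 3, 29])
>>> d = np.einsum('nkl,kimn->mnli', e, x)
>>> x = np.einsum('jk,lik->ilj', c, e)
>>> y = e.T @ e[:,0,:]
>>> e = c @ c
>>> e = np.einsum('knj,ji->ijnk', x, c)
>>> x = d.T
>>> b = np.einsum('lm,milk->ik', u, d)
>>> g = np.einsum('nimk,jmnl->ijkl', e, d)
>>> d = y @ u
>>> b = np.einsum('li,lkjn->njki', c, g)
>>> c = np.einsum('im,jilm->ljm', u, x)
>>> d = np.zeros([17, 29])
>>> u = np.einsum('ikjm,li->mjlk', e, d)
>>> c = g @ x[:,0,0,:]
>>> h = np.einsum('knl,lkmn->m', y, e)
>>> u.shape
(3, 5, 17, 29)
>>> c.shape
(29, 7, 3, 7)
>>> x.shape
(7, 29, 5, 7)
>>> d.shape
(17, 29)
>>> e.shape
(29, 29, 5, 3)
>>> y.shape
(29, 3, 29)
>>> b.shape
(7, 3, 7, 29)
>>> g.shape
(29, 7, 3, 7)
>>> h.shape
(5,)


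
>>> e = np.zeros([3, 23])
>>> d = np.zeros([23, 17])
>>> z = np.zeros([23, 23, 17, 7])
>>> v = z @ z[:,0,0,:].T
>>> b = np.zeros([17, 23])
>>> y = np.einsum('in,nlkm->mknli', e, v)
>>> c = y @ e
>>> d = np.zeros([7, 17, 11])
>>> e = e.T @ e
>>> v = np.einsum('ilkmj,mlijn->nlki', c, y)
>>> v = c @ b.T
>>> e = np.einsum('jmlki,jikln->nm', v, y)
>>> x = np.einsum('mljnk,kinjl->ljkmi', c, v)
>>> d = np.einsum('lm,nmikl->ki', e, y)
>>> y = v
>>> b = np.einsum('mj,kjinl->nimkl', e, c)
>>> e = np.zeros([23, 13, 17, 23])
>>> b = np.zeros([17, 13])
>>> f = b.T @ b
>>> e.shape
(23, 13, 17, 23)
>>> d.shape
(23, 23)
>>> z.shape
(23, 23, 17, 7)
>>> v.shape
(23, 17, 23, 23, 17)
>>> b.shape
(17, 13)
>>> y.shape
(23, 17, 23, 23, 17)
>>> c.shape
(23, 17, 23, 23, 23)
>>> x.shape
(17, 23, 23, 23, 17)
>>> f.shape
(13, 13)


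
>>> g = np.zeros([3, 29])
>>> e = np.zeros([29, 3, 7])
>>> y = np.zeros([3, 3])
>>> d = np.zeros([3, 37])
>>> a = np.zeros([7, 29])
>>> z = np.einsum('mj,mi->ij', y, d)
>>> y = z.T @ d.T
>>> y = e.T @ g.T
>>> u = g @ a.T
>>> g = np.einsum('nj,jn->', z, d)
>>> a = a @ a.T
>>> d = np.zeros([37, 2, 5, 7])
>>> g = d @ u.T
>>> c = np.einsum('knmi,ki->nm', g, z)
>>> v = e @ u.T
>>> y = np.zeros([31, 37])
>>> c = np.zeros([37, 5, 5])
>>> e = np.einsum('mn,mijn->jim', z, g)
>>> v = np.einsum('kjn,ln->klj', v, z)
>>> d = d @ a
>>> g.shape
(37, 2, 5, 3)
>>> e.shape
(5, 2, 37)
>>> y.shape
(31, 37)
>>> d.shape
(37, 2, 5, 7)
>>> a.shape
(7, 7)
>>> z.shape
(37, 3)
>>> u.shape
(3, 7)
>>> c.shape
(37, 5, 5)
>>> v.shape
(29, 37, 3)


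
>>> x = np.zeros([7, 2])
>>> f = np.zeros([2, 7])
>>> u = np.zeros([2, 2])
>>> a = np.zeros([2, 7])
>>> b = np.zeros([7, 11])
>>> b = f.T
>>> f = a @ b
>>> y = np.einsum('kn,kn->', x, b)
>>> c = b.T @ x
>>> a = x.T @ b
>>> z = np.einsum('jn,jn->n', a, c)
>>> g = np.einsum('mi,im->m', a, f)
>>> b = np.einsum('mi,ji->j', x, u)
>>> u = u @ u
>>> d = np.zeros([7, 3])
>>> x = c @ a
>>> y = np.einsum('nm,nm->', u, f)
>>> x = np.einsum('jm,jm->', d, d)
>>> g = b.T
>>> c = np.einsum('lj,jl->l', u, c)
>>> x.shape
()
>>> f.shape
(2, 2)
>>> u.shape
(2, 2)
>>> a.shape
(2, 2)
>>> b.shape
(2,)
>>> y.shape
()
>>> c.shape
(2,)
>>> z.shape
(2,)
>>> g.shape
(2,)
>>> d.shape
(7, 3)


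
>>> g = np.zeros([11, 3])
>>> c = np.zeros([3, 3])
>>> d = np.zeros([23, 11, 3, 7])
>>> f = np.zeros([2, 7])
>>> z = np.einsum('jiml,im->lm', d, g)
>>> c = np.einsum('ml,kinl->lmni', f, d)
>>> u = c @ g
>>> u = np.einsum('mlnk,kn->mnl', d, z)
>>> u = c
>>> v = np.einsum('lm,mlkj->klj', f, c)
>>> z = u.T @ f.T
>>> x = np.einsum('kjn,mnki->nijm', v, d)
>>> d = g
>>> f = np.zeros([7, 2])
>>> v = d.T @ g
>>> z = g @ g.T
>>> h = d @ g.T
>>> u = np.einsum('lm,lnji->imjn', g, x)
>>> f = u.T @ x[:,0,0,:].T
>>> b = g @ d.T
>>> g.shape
(11, 3)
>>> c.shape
(7, 2, 3, 11)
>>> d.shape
(11, 3)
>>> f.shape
(7, 2, 3, 11)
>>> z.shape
(11, 11)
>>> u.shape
(23, 3, 2, 7)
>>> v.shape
(3, 3)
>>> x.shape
(11, 7, 2, 23)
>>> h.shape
(11, 11)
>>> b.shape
(11, 11)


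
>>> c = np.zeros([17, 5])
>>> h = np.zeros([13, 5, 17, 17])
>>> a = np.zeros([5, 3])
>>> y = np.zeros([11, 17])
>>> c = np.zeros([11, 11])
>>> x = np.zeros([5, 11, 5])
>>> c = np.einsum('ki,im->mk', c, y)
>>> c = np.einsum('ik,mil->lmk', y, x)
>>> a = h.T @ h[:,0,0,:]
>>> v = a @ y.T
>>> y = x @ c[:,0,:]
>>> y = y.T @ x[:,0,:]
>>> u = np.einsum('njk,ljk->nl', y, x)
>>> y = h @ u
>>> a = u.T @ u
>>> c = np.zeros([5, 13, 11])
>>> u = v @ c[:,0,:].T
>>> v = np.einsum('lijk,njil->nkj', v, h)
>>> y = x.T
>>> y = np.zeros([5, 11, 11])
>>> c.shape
(5, 13, 11)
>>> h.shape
(13, 5, 17, 17)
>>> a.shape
(5, 5)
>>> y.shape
(5, 11, 11)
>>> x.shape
(5, 11, 5)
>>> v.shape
(13, 11, 5)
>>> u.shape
(17, 17, 5, 5)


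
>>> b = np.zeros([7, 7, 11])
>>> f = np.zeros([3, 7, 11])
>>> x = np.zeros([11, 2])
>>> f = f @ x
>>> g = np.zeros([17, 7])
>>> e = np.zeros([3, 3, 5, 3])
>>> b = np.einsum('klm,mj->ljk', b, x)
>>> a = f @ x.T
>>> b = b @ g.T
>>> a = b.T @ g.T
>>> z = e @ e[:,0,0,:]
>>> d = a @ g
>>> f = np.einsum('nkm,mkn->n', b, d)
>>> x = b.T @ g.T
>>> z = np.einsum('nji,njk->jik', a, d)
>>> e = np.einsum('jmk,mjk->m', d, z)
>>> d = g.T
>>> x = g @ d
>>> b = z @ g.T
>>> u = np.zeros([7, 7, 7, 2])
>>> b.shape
(2, 17, 17)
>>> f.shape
(7,)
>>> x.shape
(17, 17)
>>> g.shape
(17, 7)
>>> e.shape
(2,)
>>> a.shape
(17, 2, 17)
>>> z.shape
(2, 17, 7)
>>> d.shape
(7, 17)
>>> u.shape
(7, 7, 7, 2)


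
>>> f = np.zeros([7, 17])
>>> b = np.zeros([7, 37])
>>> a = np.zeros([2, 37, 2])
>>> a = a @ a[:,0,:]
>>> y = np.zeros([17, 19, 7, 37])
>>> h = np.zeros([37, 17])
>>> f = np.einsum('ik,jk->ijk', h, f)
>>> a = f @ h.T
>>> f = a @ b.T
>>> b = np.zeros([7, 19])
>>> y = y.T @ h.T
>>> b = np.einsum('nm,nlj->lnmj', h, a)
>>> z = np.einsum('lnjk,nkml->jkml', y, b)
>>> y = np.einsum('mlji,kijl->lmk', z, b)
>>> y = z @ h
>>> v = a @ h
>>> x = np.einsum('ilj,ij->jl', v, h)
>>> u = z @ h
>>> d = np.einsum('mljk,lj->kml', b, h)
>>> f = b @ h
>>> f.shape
(7, 37, 17, 17)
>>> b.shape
(7, 37, 17, 37)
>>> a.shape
(37, 7, 37)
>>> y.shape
(19, 37, 17, 17)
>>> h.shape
(37, 17)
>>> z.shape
(19, 37, 17, 37)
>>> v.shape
(37, 7, 17)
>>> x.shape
(17, 7)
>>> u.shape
(19, 37, 17, 17)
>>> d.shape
(37, 7, 37)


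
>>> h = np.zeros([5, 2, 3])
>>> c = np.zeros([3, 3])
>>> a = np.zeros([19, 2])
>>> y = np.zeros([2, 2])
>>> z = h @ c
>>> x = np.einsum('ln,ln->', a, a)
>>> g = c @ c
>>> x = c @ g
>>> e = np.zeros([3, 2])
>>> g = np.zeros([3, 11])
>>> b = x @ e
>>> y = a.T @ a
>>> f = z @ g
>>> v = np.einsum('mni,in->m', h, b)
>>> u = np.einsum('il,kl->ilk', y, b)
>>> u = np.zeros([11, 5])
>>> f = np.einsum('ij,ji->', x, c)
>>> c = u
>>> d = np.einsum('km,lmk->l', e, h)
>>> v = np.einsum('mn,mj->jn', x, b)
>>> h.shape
(5, 2, 3)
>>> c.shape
(11, 5)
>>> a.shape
(19, 2)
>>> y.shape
(2, 2)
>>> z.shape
(5, 2, 3)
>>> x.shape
(3, 3)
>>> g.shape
(3, 11)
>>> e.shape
(3, 2)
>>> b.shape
(3, 2)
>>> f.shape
()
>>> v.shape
(2, 3)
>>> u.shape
(11, 5)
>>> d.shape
(5,)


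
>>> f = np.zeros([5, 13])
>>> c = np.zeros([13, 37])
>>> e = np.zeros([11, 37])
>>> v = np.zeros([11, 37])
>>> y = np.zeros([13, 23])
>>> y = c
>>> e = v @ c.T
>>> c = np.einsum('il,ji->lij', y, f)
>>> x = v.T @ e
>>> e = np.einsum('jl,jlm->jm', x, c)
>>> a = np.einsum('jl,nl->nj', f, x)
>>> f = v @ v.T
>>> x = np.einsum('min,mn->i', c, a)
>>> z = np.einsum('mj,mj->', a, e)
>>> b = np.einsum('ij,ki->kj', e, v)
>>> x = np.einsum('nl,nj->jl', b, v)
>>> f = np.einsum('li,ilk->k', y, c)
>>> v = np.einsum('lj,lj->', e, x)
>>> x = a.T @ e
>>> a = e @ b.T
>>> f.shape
(5,)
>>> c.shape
(37, 13, 5)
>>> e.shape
(37, 5)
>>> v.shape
()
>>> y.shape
(13, 37)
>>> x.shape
(5, 5)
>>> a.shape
(37, 11)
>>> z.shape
()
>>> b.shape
(11, 5)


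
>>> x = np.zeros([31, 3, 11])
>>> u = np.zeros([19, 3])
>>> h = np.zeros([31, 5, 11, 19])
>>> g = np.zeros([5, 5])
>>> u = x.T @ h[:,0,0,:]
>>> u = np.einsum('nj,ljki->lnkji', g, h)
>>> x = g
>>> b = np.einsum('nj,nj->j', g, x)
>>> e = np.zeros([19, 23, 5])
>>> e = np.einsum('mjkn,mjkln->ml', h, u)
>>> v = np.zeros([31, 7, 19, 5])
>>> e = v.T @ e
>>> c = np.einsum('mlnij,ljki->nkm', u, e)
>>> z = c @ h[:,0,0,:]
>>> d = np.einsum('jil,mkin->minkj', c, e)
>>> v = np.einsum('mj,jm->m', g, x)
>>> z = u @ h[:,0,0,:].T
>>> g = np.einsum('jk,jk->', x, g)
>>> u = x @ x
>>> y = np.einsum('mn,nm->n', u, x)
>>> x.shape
(5, 5)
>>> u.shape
(5, 5)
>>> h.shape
(31, 5, 11, 19)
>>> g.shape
()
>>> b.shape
(5,)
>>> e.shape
(5, 19, 7, 5)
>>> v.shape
(5,)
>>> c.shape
(11, 7, 31)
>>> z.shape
(31, 5, 11, 5, 31)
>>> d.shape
(5, 7, 5, 19, 11)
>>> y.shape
(5,)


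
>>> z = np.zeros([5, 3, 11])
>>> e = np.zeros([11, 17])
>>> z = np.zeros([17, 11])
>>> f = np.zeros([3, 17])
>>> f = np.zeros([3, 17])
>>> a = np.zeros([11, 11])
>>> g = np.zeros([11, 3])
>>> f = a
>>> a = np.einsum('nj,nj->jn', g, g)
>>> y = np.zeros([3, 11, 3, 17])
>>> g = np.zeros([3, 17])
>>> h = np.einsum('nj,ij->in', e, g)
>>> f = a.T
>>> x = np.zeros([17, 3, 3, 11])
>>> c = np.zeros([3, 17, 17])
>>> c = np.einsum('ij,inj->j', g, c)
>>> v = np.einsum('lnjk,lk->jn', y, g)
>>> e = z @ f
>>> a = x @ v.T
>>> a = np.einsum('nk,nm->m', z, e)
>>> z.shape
(17, 11)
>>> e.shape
(17, 3)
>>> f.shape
(11, 3)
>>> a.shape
(3,)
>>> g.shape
(3, 17)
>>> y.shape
(3, 11, 3, 17)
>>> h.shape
(3, 11)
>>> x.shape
(17, 3, 3, 11)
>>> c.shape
(17,)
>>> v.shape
(3, 11)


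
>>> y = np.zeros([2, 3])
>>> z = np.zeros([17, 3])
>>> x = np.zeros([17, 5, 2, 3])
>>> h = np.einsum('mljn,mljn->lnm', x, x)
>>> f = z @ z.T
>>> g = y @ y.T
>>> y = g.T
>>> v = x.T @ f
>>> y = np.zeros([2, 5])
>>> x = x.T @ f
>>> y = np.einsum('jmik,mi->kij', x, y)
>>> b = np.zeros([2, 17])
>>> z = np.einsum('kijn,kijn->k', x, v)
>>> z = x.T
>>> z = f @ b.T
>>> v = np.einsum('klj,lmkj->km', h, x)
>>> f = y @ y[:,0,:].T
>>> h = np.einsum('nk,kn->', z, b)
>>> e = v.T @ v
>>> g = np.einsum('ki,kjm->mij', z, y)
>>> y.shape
(17, 5, 3)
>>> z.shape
(17, 2)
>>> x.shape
(3, 2, 5, 17)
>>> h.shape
()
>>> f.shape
(17, 5, 17)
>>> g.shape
(3, 2, 5)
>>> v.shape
(5, 2)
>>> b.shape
(2, 17)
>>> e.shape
(2, 2)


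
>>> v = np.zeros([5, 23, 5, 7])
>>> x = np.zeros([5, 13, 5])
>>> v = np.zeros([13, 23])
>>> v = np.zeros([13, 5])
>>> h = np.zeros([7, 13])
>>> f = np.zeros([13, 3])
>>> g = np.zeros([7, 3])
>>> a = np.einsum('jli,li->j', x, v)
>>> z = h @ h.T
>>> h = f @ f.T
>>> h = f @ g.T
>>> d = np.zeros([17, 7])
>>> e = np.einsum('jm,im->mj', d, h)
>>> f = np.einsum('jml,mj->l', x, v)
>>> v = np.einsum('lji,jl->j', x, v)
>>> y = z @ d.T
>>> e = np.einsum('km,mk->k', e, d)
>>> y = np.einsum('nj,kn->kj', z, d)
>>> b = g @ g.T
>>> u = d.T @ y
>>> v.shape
(13,)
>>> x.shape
(5, 13, 5)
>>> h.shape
(13, 7)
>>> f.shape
(5,)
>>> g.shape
(7, 3)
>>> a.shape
(5,)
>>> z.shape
(7, 7)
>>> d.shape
(17, 7)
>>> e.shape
(7,)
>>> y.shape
(17, 7)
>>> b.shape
(7, 7)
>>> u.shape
(7, 7)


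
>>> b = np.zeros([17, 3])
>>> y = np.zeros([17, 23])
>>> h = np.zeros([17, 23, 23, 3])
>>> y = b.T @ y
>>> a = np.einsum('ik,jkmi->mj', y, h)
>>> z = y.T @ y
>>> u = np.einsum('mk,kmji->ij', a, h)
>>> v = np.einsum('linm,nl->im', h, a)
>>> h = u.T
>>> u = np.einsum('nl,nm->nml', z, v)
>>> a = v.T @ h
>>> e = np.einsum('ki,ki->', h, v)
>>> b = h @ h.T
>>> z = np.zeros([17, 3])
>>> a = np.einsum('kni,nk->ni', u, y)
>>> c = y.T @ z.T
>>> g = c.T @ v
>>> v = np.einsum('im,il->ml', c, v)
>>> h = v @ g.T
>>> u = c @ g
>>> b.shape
(23, 23)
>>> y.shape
(3, 23)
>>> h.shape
(17, 17)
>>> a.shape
(3, 23)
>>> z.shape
(17, 3)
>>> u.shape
(23, 3)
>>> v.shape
(17, 3)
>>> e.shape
()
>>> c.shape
(23, 17)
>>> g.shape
(17, 3)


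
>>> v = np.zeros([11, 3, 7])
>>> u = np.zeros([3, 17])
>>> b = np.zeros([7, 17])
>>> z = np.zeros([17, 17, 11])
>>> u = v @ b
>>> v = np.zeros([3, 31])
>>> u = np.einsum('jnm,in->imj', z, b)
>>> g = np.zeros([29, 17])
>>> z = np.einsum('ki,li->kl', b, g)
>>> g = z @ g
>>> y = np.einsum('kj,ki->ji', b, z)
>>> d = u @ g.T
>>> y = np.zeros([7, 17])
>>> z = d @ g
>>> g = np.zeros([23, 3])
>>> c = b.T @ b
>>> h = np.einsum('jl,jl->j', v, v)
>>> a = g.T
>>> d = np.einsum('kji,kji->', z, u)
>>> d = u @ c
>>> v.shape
(3, 31)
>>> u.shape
(7, 11, 17)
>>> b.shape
(7, 17)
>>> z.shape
(7, 11, 17)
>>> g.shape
(23, 3)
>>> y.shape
(7, 17)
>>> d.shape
(7, 11, 17)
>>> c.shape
(17, 17)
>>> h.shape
(3,)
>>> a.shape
(3, 23)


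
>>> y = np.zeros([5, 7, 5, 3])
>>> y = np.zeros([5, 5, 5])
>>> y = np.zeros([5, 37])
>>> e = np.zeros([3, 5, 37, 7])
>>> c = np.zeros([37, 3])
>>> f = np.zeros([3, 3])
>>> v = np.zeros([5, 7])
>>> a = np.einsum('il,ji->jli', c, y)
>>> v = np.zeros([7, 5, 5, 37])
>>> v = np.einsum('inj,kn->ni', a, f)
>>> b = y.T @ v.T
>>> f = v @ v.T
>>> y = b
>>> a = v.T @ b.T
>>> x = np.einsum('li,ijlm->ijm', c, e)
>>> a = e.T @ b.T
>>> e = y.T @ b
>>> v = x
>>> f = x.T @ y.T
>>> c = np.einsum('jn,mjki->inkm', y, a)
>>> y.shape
(37, 3)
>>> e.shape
(3, 3)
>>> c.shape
(37, 3, 5, 7)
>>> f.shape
(7, 5, 37)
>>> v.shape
(3, 5, 7)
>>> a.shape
(7, 37, 5, 37)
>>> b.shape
(37, 3)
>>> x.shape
(3, 5, 7)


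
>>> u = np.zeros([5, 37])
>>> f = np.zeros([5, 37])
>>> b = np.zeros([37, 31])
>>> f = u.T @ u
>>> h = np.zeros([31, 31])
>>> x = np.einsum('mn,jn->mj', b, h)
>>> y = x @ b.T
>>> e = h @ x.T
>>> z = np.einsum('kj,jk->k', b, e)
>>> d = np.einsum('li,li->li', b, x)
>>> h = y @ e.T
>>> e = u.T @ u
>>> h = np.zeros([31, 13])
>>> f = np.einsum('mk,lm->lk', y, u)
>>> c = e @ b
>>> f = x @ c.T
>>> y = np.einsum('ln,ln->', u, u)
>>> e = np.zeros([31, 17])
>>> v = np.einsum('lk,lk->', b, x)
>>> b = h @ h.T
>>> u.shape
(5, 37)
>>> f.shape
(37, 37)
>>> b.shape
(31, 31)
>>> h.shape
(31, 13)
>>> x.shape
(37, 31)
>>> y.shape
()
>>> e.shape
(31, 17)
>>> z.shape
(37,)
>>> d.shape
(37, 31)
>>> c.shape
(37, 31)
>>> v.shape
()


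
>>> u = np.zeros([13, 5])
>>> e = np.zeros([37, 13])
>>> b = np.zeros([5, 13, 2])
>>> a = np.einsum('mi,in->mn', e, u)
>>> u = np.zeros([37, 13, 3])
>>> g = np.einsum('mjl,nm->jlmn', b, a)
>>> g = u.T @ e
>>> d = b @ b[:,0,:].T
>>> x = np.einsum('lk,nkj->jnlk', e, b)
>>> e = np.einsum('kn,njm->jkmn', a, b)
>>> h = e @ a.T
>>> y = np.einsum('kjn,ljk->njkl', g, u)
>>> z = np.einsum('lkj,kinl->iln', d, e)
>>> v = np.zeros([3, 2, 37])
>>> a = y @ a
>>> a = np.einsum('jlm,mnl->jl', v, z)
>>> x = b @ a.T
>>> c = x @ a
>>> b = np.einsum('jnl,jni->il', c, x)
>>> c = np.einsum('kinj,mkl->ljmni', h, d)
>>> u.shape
(37, 13, 3)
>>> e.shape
(13, 37, 2, 5)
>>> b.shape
(3, 2)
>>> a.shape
(3, 2)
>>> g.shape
(3, 13, 13)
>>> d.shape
(5, 13, 5)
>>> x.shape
(5, 13, 3)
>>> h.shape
(13, 37, 2, 37)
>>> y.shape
(13, 13, 3, 37)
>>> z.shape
(37, 5, 2)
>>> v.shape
(3, 2, 37)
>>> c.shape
(5, 37, 5, 2, 37)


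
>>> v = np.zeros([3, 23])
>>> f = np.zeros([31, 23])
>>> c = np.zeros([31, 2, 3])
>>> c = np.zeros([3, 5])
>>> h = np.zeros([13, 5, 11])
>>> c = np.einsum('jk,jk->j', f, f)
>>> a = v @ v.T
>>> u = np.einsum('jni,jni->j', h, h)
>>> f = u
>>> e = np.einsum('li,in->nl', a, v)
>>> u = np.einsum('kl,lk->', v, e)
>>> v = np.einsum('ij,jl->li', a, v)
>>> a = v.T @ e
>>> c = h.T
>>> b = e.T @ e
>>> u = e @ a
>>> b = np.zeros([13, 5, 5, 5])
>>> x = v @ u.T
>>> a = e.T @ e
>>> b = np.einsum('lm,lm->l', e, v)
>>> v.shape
(23, 3)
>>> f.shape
(13,)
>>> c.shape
(11, 5, 13)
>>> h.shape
(13, 5, 11)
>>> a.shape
(3, 3)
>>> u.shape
(23, 3)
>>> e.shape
(23, 3)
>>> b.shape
(23,)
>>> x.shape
(23, 23)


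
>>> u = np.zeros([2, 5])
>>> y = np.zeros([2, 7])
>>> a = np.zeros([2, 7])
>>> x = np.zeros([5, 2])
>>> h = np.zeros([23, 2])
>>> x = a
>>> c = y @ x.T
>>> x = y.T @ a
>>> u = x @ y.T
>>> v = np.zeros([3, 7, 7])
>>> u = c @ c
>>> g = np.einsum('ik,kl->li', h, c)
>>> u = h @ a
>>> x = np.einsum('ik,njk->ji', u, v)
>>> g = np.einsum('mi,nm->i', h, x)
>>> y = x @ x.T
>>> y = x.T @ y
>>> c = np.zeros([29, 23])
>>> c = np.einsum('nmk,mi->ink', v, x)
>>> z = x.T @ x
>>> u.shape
(23, 7)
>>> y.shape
(23, 7)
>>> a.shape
(2, 7)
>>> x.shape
(7, 23)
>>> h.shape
(23, 2)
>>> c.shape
(23, 3, 7)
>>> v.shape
(3, 7, 7)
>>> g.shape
(2,)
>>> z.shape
(23, 23)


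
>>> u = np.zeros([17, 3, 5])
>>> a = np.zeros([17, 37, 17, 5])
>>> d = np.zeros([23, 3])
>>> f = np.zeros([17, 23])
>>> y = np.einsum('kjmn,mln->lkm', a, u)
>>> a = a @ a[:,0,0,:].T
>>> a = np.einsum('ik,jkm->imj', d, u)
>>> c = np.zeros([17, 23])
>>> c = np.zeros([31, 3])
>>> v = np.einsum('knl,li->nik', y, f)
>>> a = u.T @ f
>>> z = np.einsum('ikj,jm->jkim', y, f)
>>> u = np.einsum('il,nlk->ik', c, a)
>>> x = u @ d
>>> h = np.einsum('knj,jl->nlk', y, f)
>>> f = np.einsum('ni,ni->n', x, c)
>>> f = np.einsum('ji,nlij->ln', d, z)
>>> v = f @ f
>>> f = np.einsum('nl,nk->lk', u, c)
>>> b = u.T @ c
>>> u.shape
(31, 23)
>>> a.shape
(5, 3, 23)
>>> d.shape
(23, 3)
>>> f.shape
(23, 3)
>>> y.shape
(3, 17, 17)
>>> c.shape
(31, 3)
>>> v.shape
(17, 17)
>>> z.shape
(17, 17, 3, 23)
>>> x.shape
(31, 3)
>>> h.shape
(17, 23, 3)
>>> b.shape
(23, 3)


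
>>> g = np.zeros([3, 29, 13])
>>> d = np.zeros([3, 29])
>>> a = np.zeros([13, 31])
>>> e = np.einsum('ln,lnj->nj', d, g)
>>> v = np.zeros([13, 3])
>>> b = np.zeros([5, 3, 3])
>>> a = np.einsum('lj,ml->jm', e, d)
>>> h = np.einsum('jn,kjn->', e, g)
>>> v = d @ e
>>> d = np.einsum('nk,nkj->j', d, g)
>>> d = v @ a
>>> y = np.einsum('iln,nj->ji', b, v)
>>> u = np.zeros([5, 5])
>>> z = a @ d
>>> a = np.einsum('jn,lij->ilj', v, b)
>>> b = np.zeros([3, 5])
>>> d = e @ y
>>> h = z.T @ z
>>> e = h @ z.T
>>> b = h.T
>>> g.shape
(3, 29, 13)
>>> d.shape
(29, 5)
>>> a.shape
(3, 5, 3)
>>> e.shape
(3, 13)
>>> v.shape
(3, 13)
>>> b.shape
(3, 3)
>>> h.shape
(3, 3)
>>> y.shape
(13, 5)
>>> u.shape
(5, 5)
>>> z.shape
(13, 3)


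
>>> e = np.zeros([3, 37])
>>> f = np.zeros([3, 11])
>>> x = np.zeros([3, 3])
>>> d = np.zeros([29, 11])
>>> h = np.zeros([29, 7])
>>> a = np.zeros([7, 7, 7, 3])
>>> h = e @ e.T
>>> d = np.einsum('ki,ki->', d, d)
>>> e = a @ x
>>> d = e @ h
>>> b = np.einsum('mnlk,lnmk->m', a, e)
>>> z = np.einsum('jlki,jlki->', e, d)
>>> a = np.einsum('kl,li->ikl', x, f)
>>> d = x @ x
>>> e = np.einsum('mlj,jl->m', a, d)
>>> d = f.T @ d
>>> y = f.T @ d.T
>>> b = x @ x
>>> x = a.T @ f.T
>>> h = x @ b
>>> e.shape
(11,)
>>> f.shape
(3, 11)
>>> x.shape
(3, 3, 3)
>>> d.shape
(11, 3)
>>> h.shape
(3, 3, 3)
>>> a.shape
(11, 3, 3)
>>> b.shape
(3, 3)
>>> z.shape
()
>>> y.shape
(11, 11)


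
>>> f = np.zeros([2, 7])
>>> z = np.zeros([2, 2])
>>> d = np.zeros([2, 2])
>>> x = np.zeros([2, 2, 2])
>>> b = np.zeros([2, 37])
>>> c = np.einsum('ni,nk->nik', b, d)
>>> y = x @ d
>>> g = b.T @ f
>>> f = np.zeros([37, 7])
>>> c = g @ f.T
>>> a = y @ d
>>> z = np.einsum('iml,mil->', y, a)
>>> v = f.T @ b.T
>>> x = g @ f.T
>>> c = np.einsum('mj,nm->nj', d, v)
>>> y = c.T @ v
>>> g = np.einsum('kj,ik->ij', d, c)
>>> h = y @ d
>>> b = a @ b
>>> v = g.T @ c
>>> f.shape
(37, 7)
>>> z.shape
()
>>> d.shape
(2, 2)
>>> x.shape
(37, 37)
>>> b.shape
(2, 2, 37)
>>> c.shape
(7, 2)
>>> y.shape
(2, 2)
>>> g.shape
(7, 2)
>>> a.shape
(2, 2, 2)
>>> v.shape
(2, 2)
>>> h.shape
(2, 2)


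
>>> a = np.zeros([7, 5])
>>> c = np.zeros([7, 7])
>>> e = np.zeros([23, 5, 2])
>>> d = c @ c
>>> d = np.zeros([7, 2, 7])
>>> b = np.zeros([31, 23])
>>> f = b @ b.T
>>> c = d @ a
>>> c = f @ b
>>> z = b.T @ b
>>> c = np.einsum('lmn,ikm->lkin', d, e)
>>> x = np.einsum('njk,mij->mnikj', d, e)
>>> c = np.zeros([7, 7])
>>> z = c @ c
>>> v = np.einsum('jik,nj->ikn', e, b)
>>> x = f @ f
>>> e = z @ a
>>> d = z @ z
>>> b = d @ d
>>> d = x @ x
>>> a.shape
(7, 5)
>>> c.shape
(7, 7)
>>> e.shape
(7, 5)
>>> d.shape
(31, 31)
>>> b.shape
(7, 7)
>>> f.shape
(31, 31)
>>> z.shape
(7, 7)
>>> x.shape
(31, 31)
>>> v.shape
(5, 2, 31)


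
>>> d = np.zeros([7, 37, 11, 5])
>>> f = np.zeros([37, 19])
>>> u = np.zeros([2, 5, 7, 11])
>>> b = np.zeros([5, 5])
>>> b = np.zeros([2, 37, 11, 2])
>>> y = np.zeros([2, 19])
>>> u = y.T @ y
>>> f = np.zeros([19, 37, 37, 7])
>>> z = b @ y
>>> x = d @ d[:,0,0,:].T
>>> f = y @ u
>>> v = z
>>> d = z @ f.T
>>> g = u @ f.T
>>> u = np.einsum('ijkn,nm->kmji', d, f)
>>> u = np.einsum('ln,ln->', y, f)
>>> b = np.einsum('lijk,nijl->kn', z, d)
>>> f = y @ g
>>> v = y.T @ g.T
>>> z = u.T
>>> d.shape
(2, 37, 11, 2)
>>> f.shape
(2, 2)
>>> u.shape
()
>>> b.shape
(19, 2)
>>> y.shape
(2, 19)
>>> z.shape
()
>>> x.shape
(7, 37, 11, 7)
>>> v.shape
(19, 19)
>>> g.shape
(19, 2)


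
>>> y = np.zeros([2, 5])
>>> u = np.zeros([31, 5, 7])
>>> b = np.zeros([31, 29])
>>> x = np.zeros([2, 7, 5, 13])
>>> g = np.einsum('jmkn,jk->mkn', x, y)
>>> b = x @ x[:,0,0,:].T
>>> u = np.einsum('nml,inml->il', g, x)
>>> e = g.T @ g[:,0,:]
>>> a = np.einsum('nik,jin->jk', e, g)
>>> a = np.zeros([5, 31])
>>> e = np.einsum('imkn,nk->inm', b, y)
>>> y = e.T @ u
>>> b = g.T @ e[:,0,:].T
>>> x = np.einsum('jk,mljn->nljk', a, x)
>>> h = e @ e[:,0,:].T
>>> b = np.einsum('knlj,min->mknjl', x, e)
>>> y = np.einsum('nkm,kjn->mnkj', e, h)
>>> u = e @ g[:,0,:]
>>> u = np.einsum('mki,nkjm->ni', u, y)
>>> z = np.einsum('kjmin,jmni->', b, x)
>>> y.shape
(7, 2, 2, 2)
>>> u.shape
(7, 13)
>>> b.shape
(2, 13, 7, 31, 5)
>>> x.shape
(13, 7, 5, 31)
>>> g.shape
(7, 5, 13)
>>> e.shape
(2, 2, 7)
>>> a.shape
(5, 31)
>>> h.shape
(2, 2, 2)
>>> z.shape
()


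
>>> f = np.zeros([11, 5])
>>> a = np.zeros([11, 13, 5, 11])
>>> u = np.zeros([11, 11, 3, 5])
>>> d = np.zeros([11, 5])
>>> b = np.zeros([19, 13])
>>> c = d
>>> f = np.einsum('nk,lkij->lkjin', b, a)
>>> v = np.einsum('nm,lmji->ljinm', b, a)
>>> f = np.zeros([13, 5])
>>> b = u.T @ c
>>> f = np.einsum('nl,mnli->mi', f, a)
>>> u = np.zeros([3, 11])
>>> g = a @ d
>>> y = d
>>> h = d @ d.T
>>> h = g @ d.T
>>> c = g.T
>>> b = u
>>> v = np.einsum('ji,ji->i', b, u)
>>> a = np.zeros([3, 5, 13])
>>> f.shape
(11, 11)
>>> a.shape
(3, 5, 13)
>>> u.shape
(3, 11)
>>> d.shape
(11, 5)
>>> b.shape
(3, 11)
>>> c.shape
(5, 5, 13, 11)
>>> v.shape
(11,)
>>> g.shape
(11, 13, 5, 5)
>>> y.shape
(11, 5)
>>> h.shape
(11, 13, 5, 11)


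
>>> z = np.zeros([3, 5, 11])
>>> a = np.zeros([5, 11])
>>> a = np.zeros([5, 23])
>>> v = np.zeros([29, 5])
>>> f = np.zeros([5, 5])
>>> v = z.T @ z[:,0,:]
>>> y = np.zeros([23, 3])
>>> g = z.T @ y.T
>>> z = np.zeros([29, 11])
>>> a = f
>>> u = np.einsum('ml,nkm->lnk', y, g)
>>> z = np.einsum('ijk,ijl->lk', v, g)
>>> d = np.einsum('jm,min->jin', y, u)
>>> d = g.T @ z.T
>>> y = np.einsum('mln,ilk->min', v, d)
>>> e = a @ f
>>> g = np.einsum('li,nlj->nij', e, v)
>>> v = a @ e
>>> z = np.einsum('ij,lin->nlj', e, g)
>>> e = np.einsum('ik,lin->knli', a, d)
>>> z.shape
(11, 11, 5)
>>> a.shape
(5, 5)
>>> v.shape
(5, 5)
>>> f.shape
(5, 5)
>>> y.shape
(11, 23, 11)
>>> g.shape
(11, 5, 11)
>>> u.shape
(3, 11, 5)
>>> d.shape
(23, 5, 23)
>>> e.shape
(5, 23, 23, 5)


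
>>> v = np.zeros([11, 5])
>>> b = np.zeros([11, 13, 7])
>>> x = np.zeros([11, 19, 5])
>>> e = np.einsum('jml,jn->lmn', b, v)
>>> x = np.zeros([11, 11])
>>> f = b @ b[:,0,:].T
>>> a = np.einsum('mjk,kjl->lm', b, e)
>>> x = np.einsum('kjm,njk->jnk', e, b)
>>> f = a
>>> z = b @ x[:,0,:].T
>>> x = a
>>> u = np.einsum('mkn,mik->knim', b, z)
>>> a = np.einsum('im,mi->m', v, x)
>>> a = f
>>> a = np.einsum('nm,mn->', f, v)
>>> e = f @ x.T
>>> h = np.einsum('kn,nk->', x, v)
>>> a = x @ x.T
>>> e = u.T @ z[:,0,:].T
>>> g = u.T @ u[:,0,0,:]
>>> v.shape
(11, 5)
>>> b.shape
(11, 13, 7)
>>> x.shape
(5, 11)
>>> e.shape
(11, 13, 7, 11)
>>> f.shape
(5, 11)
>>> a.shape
(5, 5)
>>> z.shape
(11, 13, 13)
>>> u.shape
(13, 7, 13, 11)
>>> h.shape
()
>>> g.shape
(11, 13, 7, 11)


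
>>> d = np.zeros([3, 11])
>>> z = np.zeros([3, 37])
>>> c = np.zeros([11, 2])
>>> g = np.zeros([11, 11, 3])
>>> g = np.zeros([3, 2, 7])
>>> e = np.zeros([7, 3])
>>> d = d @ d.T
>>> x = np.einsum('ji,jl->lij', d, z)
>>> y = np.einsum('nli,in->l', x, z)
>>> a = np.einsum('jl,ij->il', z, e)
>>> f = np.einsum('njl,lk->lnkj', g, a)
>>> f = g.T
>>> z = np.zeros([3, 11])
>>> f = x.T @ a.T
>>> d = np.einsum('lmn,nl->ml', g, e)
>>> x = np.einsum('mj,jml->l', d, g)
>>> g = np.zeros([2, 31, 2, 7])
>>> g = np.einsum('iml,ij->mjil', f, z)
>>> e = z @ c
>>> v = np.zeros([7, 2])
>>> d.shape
(2, 3)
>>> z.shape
(3, 11)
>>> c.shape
(11, 2)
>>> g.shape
(3, 11, 3, 7)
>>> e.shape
(3, 2)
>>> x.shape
(7,)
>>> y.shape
(3,)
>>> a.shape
(7, 37)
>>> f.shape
(3, 3, 7)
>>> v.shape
(7, 2)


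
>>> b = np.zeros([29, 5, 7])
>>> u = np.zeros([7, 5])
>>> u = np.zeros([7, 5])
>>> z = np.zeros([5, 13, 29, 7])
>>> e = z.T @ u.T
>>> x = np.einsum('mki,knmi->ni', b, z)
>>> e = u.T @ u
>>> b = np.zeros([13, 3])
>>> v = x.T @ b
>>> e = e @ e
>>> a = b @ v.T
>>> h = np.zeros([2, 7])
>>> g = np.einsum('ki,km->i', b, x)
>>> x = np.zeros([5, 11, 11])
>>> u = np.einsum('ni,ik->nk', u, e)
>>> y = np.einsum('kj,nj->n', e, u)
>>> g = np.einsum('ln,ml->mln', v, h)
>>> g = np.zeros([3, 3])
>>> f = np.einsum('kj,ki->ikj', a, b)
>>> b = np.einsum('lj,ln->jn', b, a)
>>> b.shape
(3, 7)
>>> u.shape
(7, 5)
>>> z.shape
(5, 13, 29, 7)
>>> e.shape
(5, 5)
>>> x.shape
(5, 11, 11)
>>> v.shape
(7, 3)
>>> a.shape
(13, 7)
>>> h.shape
(2, 7)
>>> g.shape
(3, 3)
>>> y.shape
(7,)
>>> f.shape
(3, 13, 7)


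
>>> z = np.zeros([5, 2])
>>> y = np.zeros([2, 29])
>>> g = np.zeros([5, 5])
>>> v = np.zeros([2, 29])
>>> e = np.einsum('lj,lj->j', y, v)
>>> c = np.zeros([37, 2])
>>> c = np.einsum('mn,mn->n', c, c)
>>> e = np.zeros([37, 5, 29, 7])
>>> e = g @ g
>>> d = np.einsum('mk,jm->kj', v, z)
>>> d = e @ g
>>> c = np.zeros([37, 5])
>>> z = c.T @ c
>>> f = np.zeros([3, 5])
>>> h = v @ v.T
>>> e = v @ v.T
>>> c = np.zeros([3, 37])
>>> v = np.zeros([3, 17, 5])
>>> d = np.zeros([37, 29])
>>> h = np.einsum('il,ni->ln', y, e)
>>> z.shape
(5, 5)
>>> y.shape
(2, 29)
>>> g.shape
(5, 5)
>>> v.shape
(3, 17, 5)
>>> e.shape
(2, 2)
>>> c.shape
(3, 37)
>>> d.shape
(37, 29)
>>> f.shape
(3, 5)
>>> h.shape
(29, 2)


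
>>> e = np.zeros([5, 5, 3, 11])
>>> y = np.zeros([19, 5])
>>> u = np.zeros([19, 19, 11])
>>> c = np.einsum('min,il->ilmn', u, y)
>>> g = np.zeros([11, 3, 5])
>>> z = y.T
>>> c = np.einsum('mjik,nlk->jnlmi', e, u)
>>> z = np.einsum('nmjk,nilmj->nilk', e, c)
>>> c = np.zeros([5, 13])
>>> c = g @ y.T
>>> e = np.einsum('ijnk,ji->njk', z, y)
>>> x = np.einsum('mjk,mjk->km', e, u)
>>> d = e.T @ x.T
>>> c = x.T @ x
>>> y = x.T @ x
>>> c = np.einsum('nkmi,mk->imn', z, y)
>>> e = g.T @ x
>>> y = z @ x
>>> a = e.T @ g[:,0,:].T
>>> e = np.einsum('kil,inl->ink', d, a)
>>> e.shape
(19, 3, 11)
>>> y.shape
(5, 19, 19, 19)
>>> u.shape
(19, 19, 11)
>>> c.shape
(11, 19, 5)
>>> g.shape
(11, 3, 5)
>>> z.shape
(5, 19, 19, 11)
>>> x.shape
(11, 19)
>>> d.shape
(11, 19, 11)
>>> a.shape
(19, 3, 11)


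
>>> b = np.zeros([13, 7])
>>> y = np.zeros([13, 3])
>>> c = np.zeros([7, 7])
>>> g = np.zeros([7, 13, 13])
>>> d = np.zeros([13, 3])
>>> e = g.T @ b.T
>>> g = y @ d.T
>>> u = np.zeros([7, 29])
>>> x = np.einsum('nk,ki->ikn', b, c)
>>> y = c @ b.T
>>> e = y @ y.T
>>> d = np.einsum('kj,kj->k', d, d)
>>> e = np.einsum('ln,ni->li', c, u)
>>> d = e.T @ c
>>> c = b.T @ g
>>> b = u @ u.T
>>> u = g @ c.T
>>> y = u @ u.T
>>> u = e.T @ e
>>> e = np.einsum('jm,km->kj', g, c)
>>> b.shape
(7, 7)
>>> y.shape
(13, 13)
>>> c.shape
(7, 13)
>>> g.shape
(13, 13)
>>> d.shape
(29, 7)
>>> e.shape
(7, 13)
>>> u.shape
(29, 29)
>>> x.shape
(7, 7, 13)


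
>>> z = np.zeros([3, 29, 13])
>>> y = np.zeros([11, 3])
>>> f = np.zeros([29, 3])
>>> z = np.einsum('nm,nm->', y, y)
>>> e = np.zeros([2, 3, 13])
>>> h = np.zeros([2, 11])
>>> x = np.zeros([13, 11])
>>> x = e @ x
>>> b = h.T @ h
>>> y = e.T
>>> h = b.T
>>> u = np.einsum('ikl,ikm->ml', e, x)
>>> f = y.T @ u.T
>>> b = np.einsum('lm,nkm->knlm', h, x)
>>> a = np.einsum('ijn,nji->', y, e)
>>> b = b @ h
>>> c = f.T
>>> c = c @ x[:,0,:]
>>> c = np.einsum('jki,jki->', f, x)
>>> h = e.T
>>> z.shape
()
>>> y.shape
(13, 3, 2)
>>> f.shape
(2, 3, 11)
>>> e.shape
(2, 3, 13)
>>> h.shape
(13, 3, 2)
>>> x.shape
(2, 3, 11)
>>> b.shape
(3, 2, 11, 11)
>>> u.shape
(11, 13)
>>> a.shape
()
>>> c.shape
()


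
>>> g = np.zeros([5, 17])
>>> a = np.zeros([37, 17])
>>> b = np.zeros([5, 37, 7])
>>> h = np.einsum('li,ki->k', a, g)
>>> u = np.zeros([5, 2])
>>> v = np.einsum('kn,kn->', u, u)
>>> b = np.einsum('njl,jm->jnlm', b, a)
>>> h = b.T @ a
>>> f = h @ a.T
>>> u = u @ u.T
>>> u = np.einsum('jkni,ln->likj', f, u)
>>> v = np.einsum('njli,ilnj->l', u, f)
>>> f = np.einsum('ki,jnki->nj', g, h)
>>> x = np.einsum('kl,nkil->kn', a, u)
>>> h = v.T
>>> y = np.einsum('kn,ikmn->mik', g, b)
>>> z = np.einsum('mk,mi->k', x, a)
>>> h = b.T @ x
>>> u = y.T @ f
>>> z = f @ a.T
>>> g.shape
(5, 17)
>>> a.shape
(37, 17)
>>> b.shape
(37, 5, 7, 17)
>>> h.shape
(17, 7, 5, 5)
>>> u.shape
(5, 37, 17)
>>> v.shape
(7,)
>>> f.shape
(7, 17)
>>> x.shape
(37, 5)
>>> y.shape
(7, 37, 5)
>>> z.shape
(7, 37)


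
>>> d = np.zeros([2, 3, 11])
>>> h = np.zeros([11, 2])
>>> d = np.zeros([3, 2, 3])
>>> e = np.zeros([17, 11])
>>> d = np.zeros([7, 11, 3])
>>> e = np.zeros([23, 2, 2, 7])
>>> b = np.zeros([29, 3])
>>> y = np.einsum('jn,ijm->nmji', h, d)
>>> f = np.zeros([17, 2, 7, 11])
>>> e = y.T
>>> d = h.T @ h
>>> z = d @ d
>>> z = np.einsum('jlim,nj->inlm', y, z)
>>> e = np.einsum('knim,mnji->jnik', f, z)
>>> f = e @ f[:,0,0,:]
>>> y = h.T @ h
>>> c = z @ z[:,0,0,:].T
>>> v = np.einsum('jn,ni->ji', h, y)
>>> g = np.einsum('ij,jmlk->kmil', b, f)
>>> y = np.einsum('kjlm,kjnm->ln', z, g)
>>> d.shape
(2, 2)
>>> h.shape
(11, 2)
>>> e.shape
(3, 2, 7, 17)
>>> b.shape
(29, 3)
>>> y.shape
(3, 29)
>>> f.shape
(3, 2, 7, 11)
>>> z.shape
(11, 2, 3, 7)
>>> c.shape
(11, 2, 3, 11)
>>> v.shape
(11, 2)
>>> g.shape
(11, 2, 29, 7)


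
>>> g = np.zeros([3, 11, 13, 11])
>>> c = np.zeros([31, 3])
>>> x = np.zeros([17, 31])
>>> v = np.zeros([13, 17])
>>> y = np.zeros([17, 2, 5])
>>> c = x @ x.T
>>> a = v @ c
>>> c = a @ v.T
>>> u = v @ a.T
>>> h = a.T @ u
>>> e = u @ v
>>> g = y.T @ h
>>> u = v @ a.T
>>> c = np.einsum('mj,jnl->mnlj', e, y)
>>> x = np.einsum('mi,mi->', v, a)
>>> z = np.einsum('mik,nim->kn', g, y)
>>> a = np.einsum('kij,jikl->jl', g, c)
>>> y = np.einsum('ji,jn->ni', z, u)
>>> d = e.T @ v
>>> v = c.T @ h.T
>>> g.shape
(5, 2, 13)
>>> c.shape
(13, 2, 5, 17)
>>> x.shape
()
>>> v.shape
(17, 5, 2, 17)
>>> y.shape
(13, 17)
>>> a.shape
(13, 17)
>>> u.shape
(13, 13)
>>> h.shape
(17, 13)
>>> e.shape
(13, 17)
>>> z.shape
(13, 17)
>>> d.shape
(17, 17)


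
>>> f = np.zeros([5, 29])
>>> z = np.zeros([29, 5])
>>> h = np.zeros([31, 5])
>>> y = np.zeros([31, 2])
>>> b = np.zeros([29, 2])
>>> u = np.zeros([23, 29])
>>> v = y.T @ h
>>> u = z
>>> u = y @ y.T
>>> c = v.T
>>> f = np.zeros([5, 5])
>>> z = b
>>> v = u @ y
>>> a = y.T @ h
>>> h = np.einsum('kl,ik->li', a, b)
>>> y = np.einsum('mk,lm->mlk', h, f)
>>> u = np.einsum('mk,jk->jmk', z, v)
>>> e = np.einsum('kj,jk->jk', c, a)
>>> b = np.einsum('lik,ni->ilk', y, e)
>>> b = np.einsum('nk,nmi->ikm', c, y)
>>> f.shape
(5, 5)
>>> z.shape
(29, 2)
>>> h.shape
(5, 29)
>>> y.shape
(5, 5, 29)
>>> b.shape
(29, 2, 5)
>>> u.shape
(31, 29, 2)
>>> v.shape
(31, 2)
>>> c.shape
(5, 2)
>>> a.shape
(2, 5)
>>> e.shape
(2, 5)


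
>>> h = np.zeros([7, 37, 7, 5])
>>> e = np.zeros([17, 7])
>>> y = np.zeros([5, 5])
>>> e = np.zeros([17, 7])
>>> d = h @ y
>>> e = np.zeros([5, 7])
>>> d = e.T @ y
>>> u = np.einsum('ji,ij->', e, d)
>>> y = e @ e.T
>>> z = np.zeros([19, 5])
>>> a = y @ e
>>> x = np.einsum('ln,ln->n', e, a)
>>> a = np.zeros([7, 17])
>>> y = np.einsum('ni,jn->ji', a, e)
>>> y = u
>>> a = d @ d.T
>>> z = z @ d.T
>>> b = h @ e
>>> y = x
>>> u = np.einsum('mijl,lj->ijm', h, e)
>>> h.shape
(7, 37, 7, 5)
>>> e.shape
(5, 7)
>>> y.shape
(7,)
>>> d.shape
(7, 5)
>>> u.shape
(37, 7, 7)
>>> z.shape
(19, 7)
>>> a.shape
(7, 7)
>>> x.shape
(7,)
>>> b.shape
(7, 37, 7, 7)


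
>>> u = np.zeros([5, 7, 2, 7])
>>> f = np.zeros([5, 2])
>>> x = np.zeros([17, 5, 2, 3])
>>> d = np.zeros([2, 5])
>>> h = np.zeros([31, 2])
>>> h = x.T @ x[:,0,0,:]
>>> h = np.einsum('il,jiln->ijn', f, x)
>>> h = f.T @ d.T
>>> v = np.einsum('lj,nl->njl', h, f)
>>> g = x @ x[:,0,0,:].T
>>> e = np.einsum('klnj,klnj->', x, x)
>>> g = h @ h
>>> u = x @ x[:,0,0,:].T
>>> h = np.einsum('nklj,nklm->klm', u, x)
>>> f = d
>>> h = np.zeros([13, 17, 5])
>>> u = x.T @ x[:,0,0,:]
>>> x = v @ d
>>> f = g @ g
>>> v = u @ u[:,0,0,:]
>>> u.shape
(3, 2, 5, 3)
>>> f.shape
(2, 2)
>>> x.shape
(5, 2, 5)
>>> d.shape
(2, 5)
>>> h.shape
(13, 17, 5)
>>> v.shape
(3, 2, 5, 3)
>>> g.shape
(2, 2)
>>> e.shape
()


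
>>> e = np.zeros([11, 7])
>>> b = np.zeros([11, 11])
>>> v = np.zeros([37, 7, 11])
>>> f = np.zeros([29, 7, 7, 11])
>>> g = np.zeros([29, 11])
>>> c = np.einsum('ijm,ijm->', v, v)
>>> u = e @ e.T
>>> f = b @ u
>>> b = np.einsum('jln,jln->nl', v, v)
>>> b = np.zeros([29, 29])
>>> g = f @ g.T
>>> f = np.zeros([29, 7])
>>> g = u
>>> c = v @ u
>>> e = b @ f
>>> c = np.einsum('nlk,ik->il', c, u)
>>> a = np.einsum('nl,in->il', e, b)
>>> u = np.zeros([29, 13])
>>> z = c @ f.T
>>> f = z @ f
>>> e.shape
(29, 7)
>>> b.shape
(29, 29)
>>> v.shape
(37, 7, 11)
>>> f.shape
(11, 7)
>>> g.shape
(11, 11)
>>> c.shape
(11, 7)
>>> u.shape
(29, 13)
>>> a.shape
(29, 7)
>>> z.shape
(11, 29)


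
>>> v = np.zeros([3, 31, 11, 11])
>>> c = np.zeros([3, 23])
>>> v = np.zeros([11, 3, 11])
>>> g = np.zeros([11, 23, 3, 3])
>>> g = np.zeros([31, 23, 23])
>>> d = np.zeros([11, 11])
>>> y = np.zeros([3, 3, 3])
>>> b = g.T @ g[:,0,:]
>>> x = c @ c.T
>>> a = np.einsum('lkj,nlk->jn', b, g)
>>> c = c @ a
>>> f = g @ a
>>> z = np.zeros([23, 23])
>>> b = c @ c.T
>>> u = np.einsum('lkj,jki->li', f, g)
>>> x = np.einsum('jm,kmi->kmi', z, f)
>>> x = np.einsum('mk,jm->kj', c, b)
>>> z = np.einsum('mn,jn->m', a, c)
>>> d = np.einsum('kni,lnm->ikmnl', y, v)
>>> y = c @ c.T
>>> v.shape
(11, 3, 11)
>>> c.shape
(3, 31)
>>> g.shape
(31, 23, 23)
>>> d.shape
(3, 3, 11, 3, 11)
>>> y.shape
(3, 3)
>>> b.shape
(3, 3)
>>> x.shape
(31, 3)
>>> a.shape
(23, 31)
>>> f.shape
(31, 23, 31)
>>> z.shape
(23,)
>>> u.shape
(31, 23)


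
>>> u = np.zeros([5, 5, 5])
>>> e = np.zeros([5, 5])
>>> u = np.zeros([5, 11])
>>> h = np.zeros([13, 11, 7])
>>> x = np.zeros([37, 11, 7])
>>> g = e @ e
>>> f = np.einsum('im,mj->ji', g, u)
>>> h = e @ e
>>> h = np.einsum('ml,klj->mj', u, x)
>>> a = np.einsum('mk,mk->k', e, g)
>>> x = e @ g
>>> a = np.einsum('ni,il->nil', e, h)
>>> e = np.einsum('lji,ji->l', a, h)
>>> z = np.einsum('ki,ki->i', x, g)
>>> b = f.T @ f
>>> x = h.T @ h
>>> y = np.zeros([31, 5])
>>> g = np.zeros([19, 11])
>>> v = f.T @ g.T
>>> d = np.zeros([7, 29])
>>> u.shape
(5, 11)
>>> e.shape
(5,)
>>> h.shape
(5, 7)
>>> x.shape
(7, 7)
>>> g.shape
(19, 11)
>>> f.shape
(11, 5)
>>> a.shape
(5, 5, 7)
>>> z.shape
(5,)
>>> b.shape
(5, 5)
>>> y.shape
(31, 5)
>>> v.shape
(5, 19)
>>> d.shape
(7, 29)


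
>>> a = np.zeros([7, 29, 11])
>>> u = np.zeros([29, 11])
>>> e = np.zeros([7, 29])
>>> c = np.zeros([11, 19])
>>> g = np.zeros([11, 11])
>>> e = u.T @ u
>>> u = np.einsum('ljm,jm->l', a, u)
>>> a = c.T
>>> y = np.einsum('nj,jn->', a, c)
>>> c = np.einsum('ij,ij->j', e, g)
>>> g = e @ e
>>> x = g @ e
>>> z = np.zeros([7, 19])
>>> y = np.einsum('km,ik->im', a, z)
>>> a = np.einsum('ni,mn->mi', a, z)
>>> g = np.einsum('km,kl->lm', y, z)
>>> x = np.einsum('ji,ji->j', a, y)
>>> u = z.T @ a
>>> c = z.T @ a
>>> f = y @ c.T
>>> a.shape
(7, 11)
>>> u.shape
(19, 11)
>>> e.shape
(11, 11)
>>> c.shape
(19, 11)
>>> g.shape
(19, 11)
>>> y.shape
(7, 11)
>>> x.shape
(7,)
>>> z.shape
(7, 19)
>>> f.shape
(7, 19)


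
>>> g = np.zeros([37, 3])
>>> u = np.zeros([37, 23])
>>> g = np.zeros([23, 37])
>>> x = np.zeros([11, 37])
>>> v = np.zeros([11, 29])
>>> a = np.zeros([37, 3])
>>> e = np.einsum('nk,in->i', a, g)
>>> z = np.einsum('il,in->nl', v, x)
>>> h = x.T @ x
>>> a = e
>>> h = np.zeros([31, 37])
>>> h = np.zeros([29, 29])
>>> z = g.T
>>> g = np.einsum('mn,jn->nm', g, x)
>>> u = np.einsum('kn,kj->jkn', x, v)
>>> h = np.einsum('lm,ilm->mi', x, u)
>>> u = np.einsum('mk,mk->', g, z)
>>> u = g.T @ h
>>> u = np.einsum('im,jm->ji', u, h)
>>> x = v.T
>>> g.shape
(37, 23)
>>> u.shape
(37, 23)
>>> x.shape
(29, 11)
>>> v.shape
(11, 29)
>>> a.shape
(23,)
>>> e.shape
(23,)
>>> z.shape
(37, 23)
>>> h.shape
(37, 29)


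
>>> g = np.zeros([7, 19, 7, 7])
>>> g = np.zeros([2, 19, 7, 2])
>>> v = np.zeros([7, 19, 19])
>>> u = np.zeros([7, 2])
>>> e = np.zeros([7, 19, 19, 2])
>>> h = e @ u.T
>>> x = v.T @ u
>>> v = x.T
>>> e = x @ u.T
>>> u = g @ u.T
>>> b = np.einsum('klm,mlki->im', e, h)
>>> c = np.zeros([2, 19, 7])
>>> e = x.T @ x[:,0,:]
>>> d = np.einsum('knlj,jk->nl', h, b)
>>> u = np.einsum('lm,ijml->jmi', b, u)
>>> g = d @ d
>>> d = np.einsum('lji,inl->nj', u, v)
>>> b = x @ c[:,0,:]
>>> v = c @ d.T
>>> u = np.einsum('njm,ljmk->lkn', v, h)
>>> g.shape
(19, 19)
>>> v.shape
(2, 19, 19)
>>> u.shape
(7, 7, 2)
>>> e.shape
(2, 19, 2)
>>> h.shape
(7, 19, 19, 7)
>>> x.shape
(19, 19, 2)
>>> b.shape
(19, 19, 7)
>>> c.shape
(2, 19, 7)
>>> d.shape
(19, 7)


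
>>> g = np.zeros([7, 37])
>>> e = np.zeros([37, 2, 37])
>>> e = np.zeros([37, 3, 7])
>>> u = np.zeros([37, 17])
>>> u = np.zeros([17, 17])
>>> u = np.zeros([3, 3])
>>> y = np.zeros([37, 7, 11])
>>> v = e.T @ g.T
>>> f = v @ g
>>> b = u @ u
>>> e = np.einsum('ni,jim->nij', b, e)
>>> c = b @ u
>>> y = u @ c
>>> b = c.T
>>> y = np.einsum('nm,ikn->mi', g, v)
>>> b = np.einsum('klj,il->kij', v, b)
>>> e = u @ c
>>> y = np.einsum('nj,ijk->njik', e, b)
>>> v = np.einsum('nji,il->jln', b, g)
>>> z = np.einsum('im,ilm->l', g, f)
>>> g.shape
(7, 37)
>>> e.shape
(3, 3)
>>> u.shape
(3, 3)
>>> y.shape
(3, 3, 7, 7)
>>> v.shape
(3, 37, 7)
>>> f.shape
(7, 3, 37)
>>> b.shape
(7, 3, 7)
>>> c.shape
(3, 3)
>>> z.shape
(3,)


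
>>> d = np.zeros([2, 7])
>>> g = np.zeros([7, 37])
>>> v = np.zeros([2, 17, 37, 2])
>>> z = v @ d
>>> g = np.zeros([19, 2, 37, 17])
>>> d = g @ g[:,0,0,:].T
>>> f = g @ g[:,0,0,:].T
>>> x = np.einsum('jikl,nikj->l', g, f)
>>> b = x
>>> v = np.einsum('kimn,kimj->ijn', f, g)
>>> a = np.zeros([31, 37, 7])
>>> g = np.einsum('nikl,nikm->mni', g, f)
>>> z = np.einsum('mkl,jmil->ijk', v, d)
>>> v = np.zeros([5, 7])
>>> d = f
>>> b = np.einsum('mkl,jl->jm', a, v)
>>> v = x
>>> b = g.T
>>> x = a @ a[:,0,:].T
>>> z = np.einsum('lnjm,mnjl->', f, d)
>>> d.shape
(19, 2, 37, 19)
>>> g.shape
(19, 19, 2)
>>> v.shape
(17,)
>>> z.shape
()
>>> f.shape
(19, 2, 37, 19)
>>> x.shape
(31, 37, 31)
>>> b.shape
(2, 19, 19)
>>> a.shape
(31, 37, 7)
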